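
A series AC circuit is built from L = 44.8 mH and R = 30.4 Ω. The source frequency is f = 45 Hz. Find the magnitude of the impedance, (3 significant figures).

ω = 2πf = 282.7 rad/s
X_L = ωL = 12.7 Ω
Z = 30.4 + j12.7 Ω
|Z| = √(30.4² + 12.7²) = 32.9 Ω

32.9 Ω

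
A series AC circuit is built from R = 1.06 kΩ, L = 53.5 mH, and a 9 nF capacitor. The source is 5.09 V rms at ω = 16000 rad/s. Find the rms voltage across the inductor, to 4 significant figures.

X_L = ωL = 856.0 Ω
X_C = 1/(ωC) = 6944 Ω
Net reactance X = X_L − X_C = -6088 Ω
Z = 1060 − j6088 Ω
|Z| = √(1060² + 6088²) = 6180 Ω
I = V/|Z| = 823.6 μA
V_L = I·|Z_L| = 0.0008236 × 856.0 = 0.7050 V

0.7050 V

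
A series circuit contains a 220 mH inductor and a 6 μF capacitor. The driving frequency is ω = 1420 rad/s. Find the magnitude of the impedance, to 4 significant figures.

X_L = ωL = 312.4 Ω
X_C = 1/(ωC) = 117.4 Ω
Net reactance X = X_L − X_C = 195.0 Ω
Z = j195.0 Ω
|Z| = √(0² + 195.0²) = 195.0 Ω

195.0 Ω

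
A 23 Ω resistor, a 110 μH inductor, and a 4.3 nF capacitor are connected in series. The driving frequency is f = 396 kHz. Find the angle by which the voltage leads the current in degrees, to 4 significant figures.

ω = 2πf = 2.488e+06 rad/s
X_L = ωL = 273.7 Ω
X_C = 1/(ωC) = 93.47 Ω
Net reactance X = X_L − X_C = 180.2 Ω
Z = 23.00 + j180.2 Ω
|Z| = √(23.00² + 180.2²) = 181.7 Ω
∠Z = arctan(180.2/23.00) = 82.73°

82.73°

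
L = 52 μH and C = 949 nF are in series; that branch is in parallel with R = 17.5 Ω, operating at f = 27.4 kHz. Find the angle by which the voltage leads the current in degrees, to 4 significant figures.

ω = 2πf = 172200 rad/s
X_L = ωL = 8.952 Ω
X_C = 1/(ωC) = 6.121 Ω
Branch 1: Z₁ = R = 17.50 Ω
Branch 2 (series LC): Z₂ = j(X_L − X_C) = j2.832 Ω
Parallel: Z = Z₁Z₂/(Z₁+Z₂), |Z| = 2.795 Ω, ∠Z = 80.81°

80.81°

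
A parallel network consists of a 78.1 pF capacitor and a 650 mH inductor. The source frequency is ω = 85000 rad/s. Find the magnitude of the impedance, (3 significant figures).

87300 Ω

X_L = ωL = 55200 Ω
X_C = 1/(ωC) = 151000 Ω
Parallel: admittances add. Y = 1/(jωL) + jωC
Y = (0 − j1.15e-05) S
|Y| = 1.15e-05 S → |Z| = 1/|Y| = 87300 Ω, ∠Z = −∠Y = 90.0°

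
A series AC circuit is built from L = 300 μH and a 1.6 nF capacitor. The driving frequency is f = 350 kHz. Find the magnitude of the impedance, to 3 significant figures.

376 Ω

ω = 2πf = 2.199e+06 rad/s
X_L = ωL = 660 Ω
X_C = 1/(ωC) = 284 Ω
Net reactance X = X_L − X_C = 376 Ω
Z = j376 Ω
|Z| = √(0² + 376²) = 376 Ω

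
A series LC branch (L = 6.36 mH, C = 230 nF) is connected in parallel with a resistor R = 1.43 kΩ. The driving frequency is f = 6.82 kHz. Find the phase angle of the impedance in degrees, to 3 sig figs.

83.2°

ω = 2πf = 42850 rad/s
X_L = ωL = 273 Ω
X_C = 1/(ωC) = 101 Ω
Branch 1: Z₁ = R = 1430 Ω
Branch 2 (series LC): Z₂ = j(X_L − X_C) = j171 Ω
Parallel: Z = Z₁Z₂/(Z₁+Z₂), |Z| = 170 Ω, ∠Z = 83.2°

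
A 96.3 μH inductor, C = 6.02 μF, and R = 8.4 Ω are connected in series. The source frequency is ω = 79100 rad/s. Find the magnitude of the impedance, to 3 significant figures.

10.0 Ω

X_L = ωL = 7.62 Ω
X_C = 1/(ωC) = 2.10 Ω
Net reactance X = X_L − X_C = 5.52 Ω
Z = 8.40 + j5.52 Ω
|Z| = √(8.40² + 5.52²) = 10.0 Ω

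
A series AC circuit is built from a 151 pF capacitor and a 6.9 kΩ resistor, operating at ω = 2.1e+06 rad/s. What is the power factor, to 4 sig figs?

0.9095

X_C = 1/(ωC) = 3154 Ω
Z = 6900 − j3154 Ω
|Z| = √(6900² + 3154²) = 7587 Ω
∠Z = arctan(-3154/6900) = -24.56°
cos φ = cos(-24.56°) = 0.9095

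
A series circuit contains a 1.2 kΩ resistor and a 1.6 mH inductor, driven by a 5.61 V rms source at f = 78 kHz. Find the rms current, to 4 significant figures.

ω = 2πf = 490100 rad/s
X_L = ωL = 784.1 Ω
Z = 1200 + j784.1 Ω
|Z| = √(1200² + 784.1²) = 1433 Ω
I = V/|Z| = 5.61/1433 = 3.914 mA

3.914 mA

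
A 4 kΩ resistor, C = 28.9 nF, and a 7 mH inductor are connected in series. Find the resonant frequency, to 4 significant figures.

ω₀ = 1/√(LC) = 1/√(0.007 × 2.89e-08) = 70310 rad/s
f₀ = ω₀/(2π) = 11.19 kHz

11.19 kHz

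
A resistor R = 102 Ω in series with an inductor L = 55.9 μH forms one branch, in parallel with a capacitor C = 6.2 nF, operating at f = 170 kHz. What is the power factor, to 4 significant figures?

ω = 2πf = 1.068e+06 rad/s
X_L = ωL = 59.71 Ω
X_C = 1/(ωC) = 151.0 Ω
Branch 1 (R+jX_L): Z₁ = 102.0 + j59.71 Ω, |Z₁| = 118.2 Ω
Branch 2 (−jX_C): Z₂ = −j151.0 Ω
Parallel: Z = Z₁Z₂/(Z₁+Z₂), |Z| = 130.4 Ω, ∠Z = -17.83°
cos φ = cos(-17.83°) = 0.9520

0.9520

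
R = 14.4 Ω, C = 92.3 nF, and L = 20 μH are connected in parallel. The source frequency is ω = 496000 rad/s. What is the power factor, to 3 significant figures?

0.784

X_L = ωL = 9.92 Ω
X_C = 1/(ωC) = 21.8 Ω
Parallel: admittances add. Y = 1/R + 1/(jωL) + jωC
Y = (0.0694 − j0.0550) S
|Y| = 0.0886 S → |Z| = 1/|Y| = 11.3 Ω, ∠Z = −∠Y = 38.4°
cos φ = cos(38.4°) = 0.784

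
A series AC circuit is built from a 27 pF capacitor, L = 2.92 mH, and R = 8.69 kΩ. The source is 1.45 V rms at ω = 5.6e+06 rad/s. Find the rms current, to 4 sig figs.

111.1 μA

X_L = ωL = 16350 Ω
X_C = 1/(ωC) = 6614 Ω
Net reactance X = X_L − X_C = 9738 Ω
Z = 8690 + j9738 Ω
|Z| = √(8690² + 9738²) = 13050 Ω
I = V/|Z| = 1.45/13050 = 111.1 μA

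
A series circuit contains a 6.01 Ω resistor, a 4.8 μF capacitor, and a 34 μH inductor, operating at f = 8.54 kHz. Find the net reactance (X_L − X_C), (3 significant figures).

ω = 2πf = 53660 rad/s
X_L = ωL = 1.82 Ω
X_C = 1/(ωC) = 3.88 Ω
X = 1.82 − 3.88 = -2.06 Ω

-2.06 Ω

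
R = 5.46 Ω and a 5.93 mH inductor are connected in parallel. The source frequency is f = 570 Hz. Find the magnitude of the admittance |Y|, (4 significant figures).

189.1 mS

ω = 2πf = 3581 rad/s
X_L = ωL = 21.24 Ω
Parallel: admittances add. Y = 1/R + 1/(jωL)
Y = (0.1832 − j0.04709) S
|Y| = 0.1891 S → |Z| = 1/|Y| = 5.288 Ω, ∠Z = −∠Y = 14.42°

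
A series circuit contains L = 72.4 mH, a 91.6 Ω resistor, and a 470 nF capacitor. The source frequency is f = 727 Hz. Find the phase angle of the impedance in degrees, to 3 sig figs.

ω = 2πf = 4568 rad/s
X_L = ωL = 331 Ω
X_C = 1/(ωC) = 466 Ω
Net reactance X = X_L − X_C = -135 Ω
Z = 91.6 − j135 Ω
|Z| = √(91.6² + 135²) = 163 Ω
∠Z = arctan(-135/91.6) = -55.9°

-55.9°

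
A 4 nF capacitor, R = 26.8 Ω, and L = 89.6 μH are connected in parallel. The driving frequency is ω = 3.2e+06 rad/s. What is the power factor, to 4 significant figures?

X_L = ωL = 286.7 Ω
X_C = 1/(ωC) = 78.12 Ω
Parallel: admittances add. Y = 1/R + 1/(jωL) + jωC
Y = (0.03731 + j0.009312) S
|Y| = 0.03846 S → |Z| = 1/|Y| = 26.00 Ω, ∠Z = −∠Y = -14.01°
cos φ = cos(-14.01°) = 0.9702

0.9702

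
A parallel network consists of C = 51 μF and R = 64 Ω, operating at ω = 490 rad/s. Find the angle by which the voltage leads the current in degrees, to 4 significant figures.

-57.98°

X_C = 1/(ωC) = 40.02 Ω
Parallel: admittances add. Y = 1/R + jωC
Y = (0.01562 + j0.02499) S
|Y| = 0.02947 S → |Z| = 1/|Y| = 33.93 Ω, ∠Z = −∠Y = -57.98°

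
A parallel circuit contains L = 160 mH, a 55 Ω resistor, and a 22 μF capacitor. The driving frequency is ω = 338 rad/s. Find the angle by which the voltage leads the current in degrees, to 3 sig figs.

X_L = ωL = 54.1 Ω
X_C = 1/(ωC) = 134 Ω
Parallel: admittances add. Y = 1/R + 1/(jωL) + jωC
Y = (0.0182 − j0.0111) S
|Y| = 0.0213 S → |Z| = 1/|Y| = 47.0 Ω, ∠Z = −∠Y = 31.3°

31.3°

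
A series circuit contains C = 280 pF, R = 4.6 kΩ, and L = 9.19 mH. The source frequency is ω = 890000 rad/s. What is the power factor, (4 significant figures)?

0.7412

X_L = ωL = 8179 Ω
X_C = 1/(ωC) = 4013 Ω
Net reactance X = X_L − X_C = 4166 Ω
Z = 4600 + j4166 Ω
|Z| = √(4600² + 4166²) = 6206 Ω
∠Z = arctan(4166/4600) = 42.17°
cos φ = cos(42.17°) = 0.7412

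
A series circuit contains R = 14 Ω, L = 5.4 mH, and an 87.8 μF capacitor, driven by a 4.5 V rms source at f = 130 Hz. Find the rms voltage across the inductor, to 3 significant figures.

ω = 2πf = 816.8 rad/s
X_L = ωL = 4.41 Ω
X_C = 1/(ωC) = 13.9 Ω
Net reactance X = X_L − X_C = -9.53 Ω
Z = 14.0 − j9.53 Ω
|Z| = √(14.0² + 9.53²) = 16.9 Ω
I = V/|Z| = 266 mA
V_L = I·|Z_L| = 0.266 × 4.41 = 1.17 V

1.17 V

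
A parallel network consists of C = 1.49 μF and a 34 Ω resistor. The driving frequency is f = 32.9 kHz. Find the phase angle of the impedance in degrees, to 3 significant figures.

ω = 2πf = 206700 rad/s
X_C = 1/(ωC) = 3.25 Ω
Parallel: admittances add. Y = 1/R + jωC
Y = (0.0294 + j0.308) S
|Y| = 0.309 S → |Z| = 1/|Y| = 3.23 Ω, ∠Z = −∠Y = -84.5°

-84.5°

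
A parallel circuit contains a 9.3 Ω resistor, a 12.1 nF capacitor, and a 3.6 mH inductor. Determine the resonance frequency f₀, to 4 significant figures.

ω₀ = 1/√(LC) = 1/√(0.0036 × 1.21e-08) = 151500 rad/s
f₀ = ω₀/(2π) = 24.11 kHz

24.11 kHz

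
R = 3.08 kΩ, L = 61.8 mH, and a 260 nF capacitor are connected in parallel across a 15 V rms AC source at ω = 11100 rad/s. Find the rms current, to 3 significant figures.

22.0 mA

X_L = ωL = 686 Ω
X_C = 1/(ωC) = 347 Ω
Parallel: admittances add. Y = 1/R + 1/(jωL) + jωC
Y = (0.000325 + j0.00143) S
|Y| = 0.00146 S → |Z| = 1/|Y| = 683 Ω, ∠Z = −∠Y = -77.2°
I = V/|Z| = 15/683 = 22.0 mA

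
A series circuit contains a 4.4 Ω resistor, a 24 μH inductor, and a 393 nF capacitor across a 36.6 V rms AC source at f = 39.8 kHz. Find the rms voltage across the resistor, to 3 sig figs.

26.6 V

ω = 2πf = 250100 rad/s
X_L = ωL = 6.00 Ω
X_C = 1/(ωC) = 10.2 Ω
Net reactance X = X_L − X_C = -4.17 Ω
Z = 4.40 − j4.17 Ω
|Z| = √(4.40² + 4.17²) = 6.06 Ω
I = V/|Z| = 6.04 A
V_R = I·|Z_R| = 6.04 × 4.40 = 26.6 V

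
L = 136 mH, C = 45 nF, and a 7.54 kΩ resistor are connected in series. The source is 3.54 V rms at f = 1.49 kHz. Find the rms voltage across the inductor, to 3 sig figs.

ω = 2πf = 9362 rad/s
X_L = ωL = 1270 Ω
X_C = 1/(ωC) = 2370 Ω
Net reactance X = X_L − X_C = -1100 Ω
Z = 7540 − j1100 Ω
|Z| = √(7540² + 1100²) = 7620 Ω
I = V/|Z| = 465 μA
V_L = I·|Z_L| = 0.000465 × 1270 = 0.592 V

0.592 V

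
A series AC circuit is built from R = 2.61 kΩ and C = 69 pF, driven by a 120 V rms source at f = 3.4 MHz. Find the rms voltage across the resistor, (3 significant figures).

116 V

ω = 2πf = 2.136e+07 rad/s
X_C = 1/(ωC) = 678 Ω
Z = 2610 − j678 Ω
|Z| = √(2610² + 678²) = 2700 Ω
I = V/|Z| = 44.5 mA
V_R = I·|Z_R| = 0.0445 × 2610 = 116 V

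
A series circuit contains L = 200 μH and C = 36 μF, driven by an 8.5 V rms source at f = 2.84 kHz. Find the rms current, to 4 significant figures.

4.224 A

ω = 2πf = 17840 rad/s
X_L = ωL = 3.569 Ω
X_C = 1/(ωC) = 1.557 Ω
Net reactance X = X_L − X_C = 2.012 Ω
Z = j2.012 Ω
|Z| = √(0² + 2.012²) = 2.012 Ω
I = V/|Z| = 8.5/2.012 = 4.224 A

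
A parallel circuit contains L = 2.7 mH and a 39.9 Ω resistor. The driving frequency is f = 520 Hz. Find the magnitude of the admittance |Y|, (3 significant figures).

ω = 2πf = 3267 rad/s
X_L = ωL = 8.82 Ω
Parallel: admittances add. Y = 1/R + 1/(jωL)
Y = (0.0251 − j0.113) S
|Y| = 0.116 S → |Z| = 1/|Y| = 8.61 Ω, ∠Z = −∠Y = 77.5°

116 mS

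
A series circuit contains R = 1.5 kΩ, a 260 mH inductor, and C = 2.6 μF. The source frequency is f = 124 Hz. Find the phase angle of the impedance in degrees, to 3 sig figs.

ω = 2πf = 779.1 rad/s
X_L = ωL = 203 Ω
X_C = 1/(ωC) = 494 Ω
Net reactance X = X_L − X_C = -291 Ω
Z = 1500 − j291 Ω
|Z| = √(1500² + 291²) = 1530 Ω
∠Z = arctan(-291/1500) = -11.0°

-11.0°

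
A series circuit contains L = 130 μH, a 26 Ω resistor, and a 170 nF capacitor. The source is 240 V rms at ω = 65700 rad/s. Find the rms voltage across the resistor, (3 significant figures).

73.4 V

X_L = ωL = 8.54 Ω
X_C = 1/(ωC) = 89.5 Ω
Net reactance X = X_L − X_C = -81.0 Ω
Z = 26.0 − j81.0 Ω
|Z| = √(26.0² + 81.0²) = 85.1 Ω
I = V/|Z| = 2.82 A
V_R = I·|Z_R| = 2.82 × 26.0 = 73.4 V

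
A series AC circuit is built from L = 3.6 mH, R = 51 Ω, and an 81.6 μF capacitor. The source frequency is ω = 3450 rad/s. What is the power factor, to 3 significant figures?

0.985

X_L = ωL = 12.4 Ω
X_C = 1/(ωC) = 3.55 Ω
Net reactance X = X_L − X_C = 8.87 Ω
Z = 51.0 + j8.87 Ω
|Z| = √(51.0² + 8.87²) = 51.8 Ω
∠Z = arctan(8.87/51.0) = 9.86°
cos φ = cos(9.86°) = 0.985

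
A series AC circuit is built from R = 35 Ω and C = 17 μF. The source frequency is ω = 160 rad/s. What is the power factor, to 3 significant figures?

X_C = 1/(ωC) = 368 Ω
Z = 35.0 − j368 Ω
|Z| = √(35.0² + 368²) = 369 Ω
∠Z = arctan(-368/35.0) = -84.6°
cos φ = cos(-84.6°) = 0.0948

0.0948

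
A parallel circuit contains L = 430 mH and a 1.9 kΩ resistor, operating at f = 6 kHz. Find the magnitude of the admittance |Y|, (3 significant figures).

ω = 2πf = 37700 rad/s
X_L = ωL = 16200 Ω
Parallel: admittances add. Y = 1/R + 1/(jωL)
Y = (0.000526 − j6.17e-05) S
|Y| = 0.000530 S → |Z| = 1/|Y| = 1890 Ω, ∠Z = −∠Y = 6.68°

530 μS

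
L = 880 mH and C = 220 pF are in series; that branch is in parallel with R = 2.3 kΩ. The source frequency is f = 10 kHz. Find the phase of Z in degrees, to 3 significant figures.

-7.68°

ω = 2πf = 62830 rad/s
X_L = ωL = 55300 Ω
X_C = 1/(ωC) = 72300 Ω
Branch 1: Z₁ = R = 2300 Ω
Branch 2 (series LC): Z₂ = j(X_L − X_C) = −j17100 Ω
Parallel: Z = Z₁Z₂/(Z₁+Z₂), |Z| = 2280 Ω, ∠Z = -7.68°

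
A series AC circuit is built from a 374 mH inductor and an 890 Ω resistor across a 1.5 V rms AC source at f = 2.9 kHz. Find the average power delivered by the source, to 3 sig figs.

ω = 2πf = 18220 rad/s
X_L = ωL = 6810 Ω
Z = 890 + j6810 Ω
|Z| = √(890² + 6810²) = 6870 Ω
∠Z = arctan(6810/890) = 82.6°
I = V/|Z| = 218 μA
P = VI cos φ = 1.5 × 0.000218 × cos(82.6°) = 42.4 μW

42.4 μW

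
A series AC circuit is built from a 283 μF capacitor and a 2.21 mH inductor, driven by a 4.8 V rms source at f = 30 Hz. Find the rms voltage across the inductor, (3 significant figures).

ω = 2πf = 188.5 rad/s
X_L = ωL = 0.417 Ω
X_C = 1/(ωC) = 18.7 Ω
Net reactance X = X_L − X_C = -18.3 Ω
Z = − j18.3 Ω
|Z| = √(0² + 18.3²) = 18.3 Ω
I = V/|Z| = 262 mA
V_L = I·|Z_L| = 0.262 × 0.417 = 0.109 V

0.109 V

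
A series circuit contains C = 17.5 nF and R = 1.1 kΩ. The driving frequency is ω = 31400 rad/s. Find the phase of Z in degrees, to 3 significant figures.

-58.8°

X_C = 1/(ωC) = 1820 Ω
Z = 1100 − j1820 Ω
|Z| = √(1100² + 1820²) = 2130 Ω
∠Z = arctan(-1820/1100) = -58.8°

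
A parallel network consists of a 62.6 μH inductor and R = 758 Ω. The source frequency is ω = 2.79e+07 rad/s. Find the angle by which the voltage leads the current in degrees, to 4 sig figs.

23.46°

X_L = ωL = 1747 Ω
Parallel: admittances add. Y = 1/R + 1/(jωL)
Y = (0.001319 − j0.0005726) S
|Y| = 0.001438 S → |Z| = 1/|Y| = 695.3 Ω, ∠Z = −∠Y = 23.46°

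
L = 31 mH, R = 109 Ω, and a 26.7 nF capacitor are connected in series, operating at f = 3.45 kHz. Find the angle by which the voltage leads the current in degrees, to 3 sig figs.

ω = 2πf = 21680 rad/s
X_L = ωL = 672 Ω
X_C = 1/(ωC) = 1730 Ω
Net reactance X = X_L − X_C = -1060 Ω
Z = 109 − j1060 Ω
|Z| = √(109² + 1060²) = 1060 Ω
∠Z = arctan(-1060/109) = -84.1°

-84.1°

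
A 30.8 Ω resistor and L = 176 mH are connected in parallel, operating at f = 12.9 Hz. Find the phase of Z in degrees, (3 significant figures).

ω = 2πf = 81.05 rad/s
X_L = ωL = 14.3 Ω
Parallel: admittances add. Y = 1/R + 1/(jωL)
Y = (0.0325 − j0.0701) S
|Y| = 0.0773 S → |Z| = 1/|Y| = 12.9 Ω, ∠Z = −∠Y = 65.1°

65.1°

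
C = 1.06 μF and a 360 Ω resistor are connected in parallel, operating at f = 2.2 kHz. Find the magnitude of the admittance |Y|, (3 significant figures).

14.9 mS

ω = 2πf = 13820 rad/s
X_C = 1/(ωC) = 68.2 Ω
Parallel: admittances add. Y = 1/R + jωC
Y = (0.00278 + j0.0147) S
|Y| = 0.0149 S → |Z| = 1/|Y| = 67.1 Ω, ∠Z = −∠Y = -79.3°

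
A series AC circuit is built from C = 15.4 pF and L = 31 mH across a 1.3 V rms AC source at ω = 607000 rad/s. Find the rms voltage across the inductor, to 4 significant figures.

X_L = ωL = 18820 Ω
X_C = 1/(ωC) = 107000 Ω
Net reactance X = X_L − X_C = -88160 Ω
Z = − j88160 Ω
|Z| = √(0² + 88160²) = 88160 Ω
I = V/|Z| = 14.75 μA
V_L = I·|Z_L| = 1.475e-05 × 18820 = 0.2775 V

0.2775 V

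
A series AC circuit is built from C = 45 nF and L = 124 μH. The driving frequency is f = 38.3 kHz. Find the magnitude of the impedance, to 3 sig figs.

62.5 Ω

ω = 2πf = 240600 rad/s
X_L = ωL = 29.8 Ω
X_C = 1/(ωC) = 92.3 Ω
Net reactance X = X_L − X_C = -62.5 Ω
Z = − j62.5 Ω
|Z| = √(0² + 62.5²) = 62.5 Ω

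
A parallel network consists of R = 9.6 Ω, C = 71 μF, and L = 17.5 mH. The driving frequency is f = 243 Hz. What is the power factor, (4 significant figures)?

ω = 2πf = 1527 rad/s
X_L = ωL = 26.72 Ω
X_C = 1/(ωC) = 9.225 Ω
Parallel: admittances add. Y = 1/R + 1/(jωL) + jωC
Y = (0.1042 + j0.07098) S
|Y| = 0.1260 S → |Z| = 1/|Y| = 7.933 Ω, ∠Z = −∠Y = -34.27°
cos φ = cos(-34.27°) = 0.8264

0.8264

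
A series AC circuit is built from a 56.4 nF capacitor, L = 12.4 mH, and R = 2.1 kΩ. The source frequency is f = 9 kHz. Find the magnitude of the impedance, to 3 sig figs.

ω = 2πf = 56550 rad/s
X_L = ωL = 701 Ω
X_C = 1/(ωC) = 314 Ω
Net reactance X = X_L − X_C = 388 Ω
Z = 2100 + j388 Ω
|Z| = √(2100² + 388²) = 2140 Ω

2140 Ω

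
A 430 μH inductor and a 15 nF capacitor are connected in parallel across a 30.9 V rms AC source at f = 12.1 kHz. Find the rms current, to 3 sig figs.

910 mA

ω = 2πf = 76030 rad/s
X_L = ωL = 32.7 Ω
X_C = 1/(ωC) = 877 Ω
Parallel: admittances add. Y = 1/(jωL) + jωC
Y = (0 − j0.0294) S
|Y| = 0.0294 S → |Z| = 1/|Y| = 34.0 Ω, ∠Z = −∠Y = 90.0°
I = V/|Z| = 30.9/34.0 = 910 mA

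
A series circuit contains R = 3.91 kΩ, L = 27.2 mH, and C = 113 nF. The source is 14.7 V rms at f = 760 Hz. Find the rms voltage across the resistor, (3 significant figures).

ω = 2πf = 4775 rad/s
X_L = ωL = 130 Ω
X_C = 1/(ωC) = 1850 Ω
Net reactance X = X_L − X_C = -1720 Ω
Z = 3910 − j1720 Ω
|Z| = √(3910² + 1720²) = 4270 Ω
I = V/|Z| = 3.44 mA
V_R = I·|Z_R| = 0.00344 × 3910 = 13.5 V

13.5 V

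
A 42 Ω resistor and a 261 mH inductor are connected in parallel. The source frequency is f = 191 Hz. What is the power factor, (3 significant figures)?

ω = 2πf = 1200 rad/s
X_L = ωL = 313 Ω
Parallel: admittances add. Y = 1/R + 1/(jωL)
Y = (0.0238 − j0.00319) S
|Y| = 0.0240 S → |Z| = 1/|Y| = 41.6 Ω, ∠Z = −∠Y = 7.64°
cos φ = cos(7.64°) = 0.991

0.991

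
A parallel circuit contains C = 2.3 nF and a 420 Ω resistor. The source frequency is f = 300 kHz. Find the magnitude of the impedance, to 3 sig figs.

202 Ω

ω = 2πf = 1.885e+06 rad/s
X_C = 1/(ωC) = 231 Ω
Parallel: admittances add. Y = 1/R + jωC
Y = (0.00238 + j0.00434) S
|Y| = 0.00495 S → |Z| = 1/|Y| = 202 Ω, ∠Z = −∠Y = -61.2°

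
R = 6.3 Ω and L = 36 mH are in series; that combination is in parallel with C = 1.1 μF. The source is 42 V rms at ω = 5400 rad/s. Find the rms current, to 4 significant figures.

X_L = ωL = 194.4 Ω
X_C = 1/(ωC) = 168.4 Ω
Branch 1 (R+jX_L): Z₁ = 6.300 + j194.4 Ω, |Z₁| = 194.5 Ω
Branch 2 (−jX_C): Z₂ = −j168.4 Ω
Parallel: Z = Z₁Z₂/(Z₁+Z₂), |Z| = 1222 Ω, ∠Z = -78.26°
I = V/|Z| = 42/1222 = 34.38 mA

34.38 mA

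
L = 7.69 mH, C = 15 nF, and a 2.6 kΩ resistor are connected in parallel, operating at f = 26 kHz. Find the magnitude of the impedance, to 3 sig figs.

ω = 2πf = 163400 rad/s
X_L = ωL = 1260 Ω
X_C = 1/(ωC) = 408 Ω
Parallel: admittances add. Y = 1/R + 1/(jωL) + jωC
Y = (0.000385 + j0.00165) S
|Y| = 0.00170 S → |Z| = 1/|Y| = 589 Ω, ∠Z = −∠Y = -76.9°

589 Ω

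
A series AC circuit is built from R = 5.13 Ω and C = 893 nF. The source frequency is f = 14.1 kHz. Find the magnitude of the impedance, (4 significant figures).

13.64 Ω

ω = 2πf = 88590 rad/s
X_C = 1/(ωC) = 12.64 Ω
Z = 5.130 − j12.64 Ω
|Z| = √(5.130² + 12.64²) = 13.64 Ω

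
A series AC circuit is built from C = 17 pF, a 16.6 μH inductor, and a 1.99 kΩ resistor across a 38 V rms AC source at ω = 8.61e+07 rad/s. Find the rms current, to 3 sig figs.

X_L = ωL = 1430 Ω
X_C = 1/(ωC) = 683 Ω
Net reactance X = X_L − X_C = 746 Ω
Z = 1990 + j746 Ω
|Z| = √(1990² + 746²) = 2130 Ω
I = V/|Z| = 38/2130 = 17.9 mA

17.9 mA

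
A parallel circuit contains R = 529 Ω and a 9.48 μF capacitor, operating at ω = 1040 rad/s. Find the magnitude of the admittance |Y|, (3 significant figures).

10.0 mS

X_C = 1/(ωC) = 101 Ω
Parallel: admittances add. Y = 1/R + jωC
Y = (0.00189 + j0.00986) S
|Y| = 0.0100 S → |Z| = 1/|Y| = 99.6 Ω, ∠Z = −∠Y = -79.1°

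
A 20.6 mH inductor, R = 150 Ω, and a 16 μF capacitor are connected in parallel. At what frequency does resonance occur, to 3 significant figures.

277 Hz

ω₀ = 1/√(LC) = 1/√(0.0206 × 1.6e-05) = 1742 rad/s
f₀ = ω₀/(2π) = 277 Hz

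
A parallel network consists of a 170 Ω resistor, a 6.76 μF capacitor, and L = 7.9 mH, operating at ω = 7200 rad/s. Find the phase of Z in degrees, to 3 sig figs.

X_L = ωL = 56.9 Ω
X_C = 1/(ωC) = 20.5 Ω
Parallel: admittances add. Y = 1/R + 1/(jωL) + jωC
Y = (0.00588 + j0.0311) S
|Y| = 0.0316 S → |Z| = 1/|Y| = 31.6 Ω, ∠Z = −∠Y = -79.3°

-79.3°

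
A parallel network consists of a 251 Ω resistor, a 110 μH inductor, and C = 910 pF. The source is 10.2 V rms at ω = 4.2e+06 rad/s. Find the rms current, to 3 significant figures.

44.0 mA

X_L = ωL = 462 Ω
X_C = 1/(ωC) = 262 Ω
Parallel: admittances add. Y = 1/R + 1/(jωL) + jωC
Y = (0.00398 + j0.00166) S
|Y| = 0.00432 S → |Z| = 1/|Y| = 232 Ω, ∠Z = −∠Y = -22.6°
I = V/|Z| = 10.2/232 = 44.0 mA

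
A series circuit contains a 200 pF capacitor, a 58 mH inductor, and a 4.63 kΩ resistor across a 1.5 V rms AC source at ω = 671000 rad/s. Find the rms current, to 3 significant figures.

X_L = ωL = 38900 Ω
X_C = 1/(ωC) = 7450 Ω
Net reactance X = X_L − X_C = 31500 Ω
Z = 4630 + j31500 Ω
|Z| = √(4630² + 31500²) = 31800 Ω
I = V/|Z| = 1.5/31800 = 47.2 μA

47.2 μA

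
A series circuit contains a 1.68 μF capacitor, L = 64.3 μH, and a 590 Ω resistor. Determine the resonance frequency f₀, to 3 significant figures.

ω₀ = 1/√(LC) = 1/√(6.43e-05 × 1.68e-06) = 96210 rad/s
f₀ = ω₀/(2π) = 15.3 kHz

15.3 kHz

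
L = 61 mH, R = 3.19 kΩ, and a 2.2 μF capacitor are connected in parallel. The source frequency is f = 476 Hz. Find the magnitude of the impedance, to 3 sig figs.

ω = 2πf = 2991 rad/s
X_L = ωL = 182 Ω
X_C = 1/(ωC) = 152 Ω
Parallel: admittances add. Y = 1/R + 1/(jωL) + jωC
Y = (0.000313 + j0.00110) S
|Y| = 0.00114 S → |Z| = 1/|Y| = 875 Ω, ∠Z = −∠Y = -74.1°

875 Ω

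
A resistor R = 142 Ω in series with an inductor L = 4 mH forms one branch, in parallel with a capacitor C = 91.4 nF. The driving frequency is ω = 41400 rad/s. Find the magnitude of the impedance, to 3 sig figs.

X_L = ωL = 166 Ω
X_C = 1/(ωC) = 264 Ω
Branch 1 (R+jX_L): Z₁ = 142 + j166 Ω, |Z₁| = 218 Ω
Branch 2 (−jX_C): Z₂ = −j264 Ω
Parallel: Z = Z₁Z₂/(Z₁+Z₂), |Z| = 333 Ω, ∠Z = -5.82°

333 Ω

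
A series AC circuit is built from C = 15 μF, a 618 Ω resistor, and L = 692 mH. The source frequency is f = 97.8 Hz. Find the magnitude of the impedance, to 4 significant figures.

694.4 Ω

ω = 2πf = 614.5 rad/s
X_L = ωL = 425.2 Ω
X_C = 1/(ωC) = 108.5 Ω
Net reactance X = X_L − X_C = 316.7 Ω
Z = 618.0 + j316.7 Ω
|Z| = √(618.0² + 316.7²) = 694.4 Ω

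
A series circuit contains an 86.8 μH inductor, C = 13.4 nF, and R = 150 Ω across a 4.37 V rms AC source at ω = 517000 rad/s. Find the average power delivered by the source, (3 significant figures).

88.4 mW

X_L = ωL = 44.9 Ω
X_C = 1/(ωC) = 144 Ω
Net reactance X = X_L − X_C = -99.5 Ω
Z = 150 − j99.5 Ω
|Z| = √(150² + 99.5²) = 180 Ω
∠Z = arctan(-99.5/150) = -33.5°
I = V/|Z| = 24.3 mA
P = VI cos φ = 4.37 × 0.0243 × cos(-33.5°) = 88.4 mW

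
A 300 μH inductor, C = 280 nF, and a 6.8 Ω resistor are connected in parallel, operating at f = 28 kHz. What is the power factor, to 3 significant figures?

0.979

ω = 2πf = 175900 rad/s
X_L = ωL = 52.8 Ω
X_C = 1/(ωC) = 20.3 Ω
Parallel: admittances add. Y = 1/R + 1/(jωL) + jωC
Y = (0.147 + j0.0303) S
|Y| = 0.150 S → |Z| = 1/|Y| = 6.66 Ω, ∠Z = −∠Y = -11.6°
cos φ = cos(-11.6°) = 0.979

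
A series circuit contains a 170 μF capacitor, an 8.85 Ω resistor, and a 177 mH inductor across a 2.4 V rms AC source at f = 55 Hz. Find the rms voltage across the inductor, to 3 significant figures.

3.26 V

ω = 2πf = 345.6 rad/s
X_L = ωL = 61.2 Ω
X_C = 1/(ωC) = 17.0 Ω
Net reactance X = X_L − X_C = 44.1 Ω
Z = 8.85 + j44.1 Ω
|Z| = √(8.85² + 44.1²) = 45.0 Ω
I = V/|Z| = 53.3 mA
V_L = I·|Z_L| = 0.0533 × 61.2 = 3.26 V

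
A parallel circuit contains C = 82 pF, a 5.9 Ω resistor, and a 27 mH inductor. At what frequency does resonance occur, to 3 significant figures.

ω₀ = 1/√(LC) = 1/√(0.027 × 8.2e-11) = 672100 rad/s
f₀ = ω₀/(2π) = 107 kHz

107 kHz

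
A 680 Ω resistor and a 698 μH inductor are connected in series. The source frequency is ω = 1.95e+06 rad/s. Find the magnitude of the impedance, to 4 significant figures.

X_L = ωL = 1361 Ω
Z = 680.0 + j1361 Ω
|Z| = √(680.0² + 1361²) = 1522 Ω

1522 Ω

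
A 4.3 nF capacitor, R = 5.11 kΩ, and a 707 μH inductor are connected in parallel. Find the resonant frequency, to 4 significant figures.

ω₀ = 1/√(LC) = 1/√(0.000707 × 4.3e-09) = 573500 rad/s
f₀ = ω₀/(2π) = 91.28 kHz

91.28 kHz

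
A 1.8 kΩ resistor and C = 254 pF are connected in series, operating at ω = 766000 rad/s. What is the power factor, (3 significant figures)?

0.331

X_C = 1/(ωC) = 5140 Ω
Z = 1800 − j5140 Ω
|Z| = √(1800² + 5140²) = 5450 Ω
∠Z = arctan(-5140/1800) = -70.7°
cos φ = cos(-70.7°) = 0.331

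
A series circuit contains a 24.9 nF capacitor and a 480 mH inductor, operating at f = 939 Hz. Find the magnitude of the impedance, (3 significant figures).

3980 Ω

ω = 2πf = 5900 rad/s
X_L = ωL = 2830 Ω
X_C = 1/(ωC) = 6810 Ω
Net reactance X = X_L − X_C = -3980 Ω
Z = − j3980 Ω
|Z| = √(0² + 3980²) = 3980 Ω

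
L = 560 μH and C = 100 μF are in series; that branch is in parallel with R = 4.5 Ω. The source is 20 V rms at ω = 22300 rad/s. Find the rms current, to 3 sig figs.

4.74 A

X_L = ωL = 12.5 Ω
X_C = 1/(ωC) = 0.448 Ω
Branch 1: Z₁ = R = 4.50 Ω
Branch 2 (series LC): Z₂ = j(X_L − X_C) = j12.0 Ω
Parallel: Z = Z₁Z₂/(Z₁+Z₂), |Z| = 4.22 Ω, ∠Z = 20.5°
I = V/|Z| = 20/4.22 = 4.74 A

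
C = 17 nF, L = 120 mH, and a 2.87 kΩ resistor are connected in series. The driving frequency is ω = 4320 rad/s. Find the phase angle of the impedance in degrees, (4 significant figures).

-77.64°

X_L = ωL = 518.4 Ω
X_C = 1/(ωC) = 13620 Ω
Net reactance X = X_L − X_C = -13100 Ω
Z = 2870 − j13100 Ω
|Z| = √(2870² + 13100²) = 13410 Ω
∠Z = arctan(-13100/2870) = -77.64°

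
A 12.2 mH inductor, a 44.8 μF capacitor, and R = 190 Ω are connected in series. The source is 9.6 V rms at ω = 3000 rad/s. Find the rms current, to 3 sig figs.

X_L = ωL = 36.6 Ω
X_C = 1/(ωC) = 7.44 Ω
Net reactance X = X_L − X_C = 29.2 Ω
Z = 190 + j29.2 Ω
|Z| = √(190² + 29.2²) = 192 Ω
I = V/|Z| = 9.6/192 = 49.9 mA

49.9 mA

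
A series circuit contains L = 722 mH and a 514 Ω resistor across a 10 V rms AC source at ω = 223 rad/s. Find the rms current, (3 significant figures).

18.6 mA

X_L = ωL = 161 Ω
Z = 514 + j161 Ω
|Z| = √(514² + 161²) = 539 Ω
I = V/|Z| = 10/539 = 18.6 mA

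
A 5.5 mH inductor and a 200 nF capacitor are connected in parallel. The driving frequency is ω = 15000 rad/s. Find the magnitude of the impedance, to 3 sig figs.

X_L = ωL = 82.5 Ω
X_C = 1/(ωC) = 333 Ω
Parallel: admittances add. Y = 1/(jωL) + jωC
Y = (0 − j0.00912) S
|Y| = 0.00912 S → |Z| = 1/|Y| = 110 Ω, ∠Z = −∠Y = 90.0°

110 Ω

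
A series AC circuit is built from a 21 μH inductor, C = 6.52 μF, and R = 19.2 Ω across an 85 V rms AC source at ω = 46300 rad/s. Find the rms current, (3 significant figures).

4.39 A

X_L = ωL = 0.972 Ω
X_C = 1/(ωC) = 3.31 Ω
Net reactance X = X_L − X_C = -2.34 Ω
Z = 19.2 − j2.34 Ω
|Z| = √(19.2² + 2.34²) = 19.3 Ω
I = V/|Z| = 85/19.3 = 4.39 A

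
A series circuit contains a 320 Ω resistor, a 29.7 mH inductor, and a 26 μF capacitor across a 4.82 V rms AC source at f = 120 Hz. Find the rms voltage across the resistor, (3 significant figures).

4.80 V

ω = 2πf = 754.0 rad/s
X_L = ωL = 22.4 Ω
X_C = 1/(ωC) = 51.0 Ω
Net reactance X = X_L − X_C = -28.6 Ω
Z = 320 − j28.6 Ω
|Z| = √(320² + 28.6²) = 321 Ω
I = V/|Z| = 15.0 mA
V_R = I·|Z_R| = 0.0150 × 320 = 4.80 V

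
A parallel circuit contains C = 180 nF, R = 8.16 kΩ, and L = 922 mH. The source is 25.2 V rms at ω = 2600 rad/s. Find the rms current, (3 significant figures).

3.34 mA

X_L = ωL = 2400 Ω
X_C = 1/(ωC) = 2140 Ω
Parallel: admittances add. Y = 1/R + 1/(jωL) + jωC
Y = (0.000123 + j5.08e-05) S
|Y| = 0.000133 S → |Z| = 1/|Y| = 7540 Ω, ∠Z = −∠Y = -22.5°
I = V/|Z| = 25.2/7540 = 3.34 mA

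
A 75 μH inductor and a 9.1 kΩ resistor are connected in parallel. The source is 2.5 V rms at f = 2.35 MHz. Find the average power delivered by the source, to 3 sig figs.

687 μW

ω = 2πf = 1.477e+07 rad/s
X_L = ωL = 1110 Ω
Parallel: admittances add. Y = 1/R + 1/(jωL)
Y = (0.000110 − j0.000903) S
|Y| = 0.000910 S → |Z| = 1/|Y| = 1100 Ω, ∠Z = −∠Y = 83.1°
I = V/|Z| = 2.27 mA
P = VI cos φ = 2.5 × 0.00227 × cos(83.1°) = 687 μW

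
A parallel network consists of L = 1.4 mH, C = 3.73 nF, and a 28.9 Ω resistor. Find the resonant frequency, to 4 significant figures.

ω₀ = 1/√(LC) = 1/√(0.0014 × 3.73e-09) = 437600 rad/s
f₀ = ω₀/(2π) = 69.65 kHz

69.65 kHz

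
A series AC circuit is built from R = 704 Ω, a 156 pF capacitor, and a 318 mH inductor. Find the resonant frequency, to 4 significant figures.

22.60 kHz

ω₀ = 1/√(LC) = 1/√(0.318 × 1.56e-10) = 142000 rad/s
f₀ = ω₀/(2π) = 22.60 kHz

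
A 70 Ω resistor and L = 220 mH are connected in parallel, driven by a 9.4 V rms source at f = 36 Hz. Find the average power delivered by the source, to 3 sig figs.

ω = 2πf = 226.2 rad/s
X_L = ωL = 49.8 Ω
Parallel: admittances add. Y = 1/R + 1/(jωL)
Y = (0.0143 − j0.0201) S
|Y| = 0.0247 S → |Z| = 1/|Y| = 40.6 Ω, ∠Z = −∠Y = 54.6°
I = V/|Z| = 232 mA
P = VI cos φ = 9.4 × 0.232 × cos(54.6°) = 1.26 W

1.26 W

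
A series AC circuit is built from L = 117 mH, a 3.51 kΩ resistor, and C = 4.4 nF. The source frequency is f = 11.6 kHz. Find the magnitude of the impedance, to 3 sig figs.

ω = 2πf = 72880 rad/s
X_L = ωL = 8530 Ω
X_C = 1/(ωC) = 3120 Ω
Net reactance X = X_L − X_C = 5410 Ω
Z = 3510 + j5410 Ω
|Z| = √(3510² + 5410²) = 6450 Ω

6450 Ω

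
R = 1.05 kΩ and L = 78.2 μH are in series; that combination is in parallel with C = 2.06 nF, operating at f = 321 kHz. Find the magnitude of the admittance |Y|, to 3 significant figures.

ω = 2πf = 2.017e+06 rad/s
X_L = ωL = 158 Ω
X_C = 1/(ωC) = 241 Ω
Branch 1 (R+jX_L): Z₁ = 1050 + j158 Ω, |Z₁| = 1060 Ω
Branch 2 (−jX_C): Z₂ = −j241 Ω
Parallel: Z = Z₁Z₂/(Z₁+Z₂), |Z| = 243 Ω, ∠Z = -76.9°
|Y| = 1/|Z| = 4.12 mS

4.12 mS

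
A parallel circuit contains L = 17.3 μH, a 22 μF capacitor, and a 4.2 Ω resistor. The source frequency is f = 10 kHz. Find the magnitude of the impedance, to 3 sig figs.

ω = 2πf = 62830 rad/s
X_L = ωL = 1.09 Ω
X_C = 1/(ωC) = 0.723 Ω
Parallel: admittances add. Y = 1/R + 1/(jωL) + jωC
Y = (0.238 + j0.462) S
|Y| = 0.520 S → |Z| = 1/|Y| = 1.92 Ω, ∠Z = −∠Y = -62.8°

1.92 Ω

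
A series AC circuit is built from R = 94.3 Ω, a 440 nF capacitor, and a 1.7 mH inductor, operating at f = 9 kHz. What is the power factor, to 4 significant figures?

0.8600

ω = 2πf = 56550 rad/s
X_L = ωL = 96.13 Ω
X_C = 1/(ωC) = 40.19 Ω
Net reactance X = X_L − X_C = 55.94 Ω
Z = 94.30 + j55.94 Ω
|Z| = √(94.30² + 55.94²) = 109.6 Ω
∠Z = arctan(55.94/94.30) = 30.68°
cos φ = cos(30.68°) = 0.8600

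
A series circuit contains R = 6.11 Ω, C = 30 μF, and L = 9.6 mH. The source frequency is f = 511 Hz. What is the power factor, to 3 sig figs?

ω = 2πf = 3211 rad/s
X_L = ωL = 30.8 Ω
X_C = 1/(ωC) = 10.4 Ω
Net reactance X = X_L − X_C = 20.4 Ω
Z = 6.11 + j20.4 Ω
|Z| = √(6.11² + 20.4²) = 21.3 Ω
∠Z = arctan(20.4/6.11) = 73.4°
cos φ = cos(73.4°) = 0.286

0.286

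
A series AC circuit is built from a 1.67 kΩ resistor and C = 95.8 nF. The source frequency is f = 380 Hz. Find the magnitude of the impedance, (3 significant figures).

4680 Ω

ω = 2πf = 2388 rad/s
X_C = 1/(ωC) = 4370 Ω
Z = 1670 − j4370 Ω
|Z| = √(1670² + 4370²) = 4680 Ω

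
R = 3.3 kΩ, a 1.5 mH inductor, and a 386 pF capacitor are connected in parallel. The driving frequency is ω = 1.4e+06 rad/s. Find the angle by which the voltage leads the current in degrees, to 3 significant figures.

-12.0°

X_L = ωL = 2100 Ω
X_C = 1/(ωC) = 1850 Ω
Parallel: admittances add. Y = 1/R + 1/(jωL) + jωC
Y = (0.000303 + j6.42e-05) S
|Y| = 0.000310 S → |Z| = 1/|Y| = 3230 Ω, ∠Z = −∠Y = -12.0°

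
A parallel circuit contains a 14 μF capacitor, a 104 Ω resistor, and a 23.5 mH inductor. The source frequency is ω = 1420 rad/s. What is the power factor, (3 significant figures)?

X_L = ωL = 33.4 Ω
X_C = 1/(ωC) = 50.3 Ω
Parallel: admittances add. Y = 1/R + 1/(jωL) + jωC
Y = (0.00962 − j0.0101) S
|Y| = 0.0139 S → |Z| = 1/|Y| = 71.8 Ω, ∠Z = −∠Y = 46.4°
cos φ = cos(46.4°) = 0.690

0.690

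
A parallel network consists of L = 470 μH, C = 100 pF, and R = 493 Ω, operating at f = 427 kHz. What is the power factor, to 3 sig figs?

ω = 2πf = 2.683e+06 rad/s
X_L = ωL = 1260 Ω
X_C = 1/(ωC) = 3730 Ω
Parallel: admittances add. Y = 1/R + 1/(jωL) + jωC
Y = (0.00203 − j0.000525) S
|Y| = 0.00210 S → |Z| = 1/|Y| = 477 Ω, ∠Z = −∠Y = 14.5°
cos φ = cos(14.5°) = 0.968

0.968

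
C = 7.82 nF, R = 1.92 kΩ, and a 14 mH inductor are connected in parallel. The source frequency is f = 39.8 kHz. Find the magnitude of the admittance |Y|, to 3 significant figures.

1.75 mS

ω = 2πf = 250100 rad/s
X_L = ωL = 3500 Ω
X_C = 1/(ωC) = 511 Ω
Parallel: admittances add. Y = 1/R + 1/(jωL) + jωC
Y = (0.000521 + j0.00167) S
|Y| = 0.00175 S → |Z| = 1/|Y| = 572 Ω, ∠Z = −∠Y = -72.7°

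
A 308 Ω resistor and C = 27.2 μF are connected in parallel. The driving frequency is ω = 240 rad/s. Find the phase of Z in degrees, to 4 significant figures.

-63.56°

X_C = 1/(ωC) = 153.2 Ω
Parallel: admittances add. Y = 1/R + jωC
Y = (0.003247 + j0.006528) S
|Y| = 0.007291 S → |Z| = 1/|Y| = 137.2 Ω, ∠Z = −∠Y = -63.56°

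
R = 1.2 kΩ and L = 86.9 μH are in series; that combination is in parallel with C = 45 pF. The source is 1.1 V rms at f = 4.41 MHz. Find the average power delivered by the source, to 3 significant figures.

ω = 2πf = 2.771e+07 rad/s
X_L = ωL = 2410 Ω
X_C = 1/(ωC) = 802 Ω
Branch 1 (R+jX_L): Z₁ = 1200 + j2410 Ω, |Z₁| = 2690 Ω
Branch 2 (−jX_C): Z₂ = −j802 Ω
Parallel: Z = Z₁Z₂/(Z₁+Z₂), |Z| = 1080 Ω, ∠Z = -79.7°
I = V/|Z| = 1.02 mA
P = VI cos φ = 1.1 × 0.00102 × cos(-79.7°) = 201 μW

201 μW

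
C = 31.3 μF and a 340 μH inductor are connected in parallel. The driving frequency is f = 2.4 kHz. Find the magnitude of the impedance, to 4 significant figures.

ω = 2πf = 15080 rad/s
X_L = ωL = 5.127 Ω
X_C = 1/(ωC) = 2.119 Ω
Parallel: admittances add. Y = 1/(jωL) + jωC
Y = (0 + j0.2770) S
|Y| = 0.2770 S → |Z| = 1/|Y| = 3.611 Ω, ∠Z = −∠Y = -90.00°

3.611 Ω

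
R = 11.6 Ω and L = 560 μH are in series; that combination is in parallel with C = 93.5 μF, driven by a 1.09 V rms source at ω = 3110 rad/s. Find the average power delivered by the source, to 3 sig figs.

X_L = ωL = 1.74 Ω
X_C = 1/(ωC) = 3.44 Ω
Branch 1 (R+jX_L): Z₁ = 11.6 + j1.74 Ω, |Z₁| = 11.7 Ω
Branch 2 (−jX_C): Z₂ = −j3.44 Ω
Parallel: Z = Z₁Z₂/(Z₁+Z₂), |Z| = 3.44 Ω, ∠Z = -73.1°
I = V/|Z| = 317 mA
P = VI cos φ = 1.09 × 0.317 × cos(-73.1°) = 100 mW

100 mW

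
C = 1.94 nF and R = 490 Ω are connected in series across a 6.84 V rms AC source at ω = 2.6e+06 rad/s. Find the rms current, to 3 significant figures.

12.9 mA

X_C = 1/(ωC) = 198 Ω
Z = 490 − j198 Ω
|Z| = √(490² + 198²) = 529 Ω
I = V/|Z| = 6.84/529 = 12.9 mA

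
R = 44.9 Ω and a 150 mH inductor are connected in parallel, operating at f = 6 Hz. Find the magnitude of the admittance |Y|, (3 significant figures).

178 mS

ω = 2πf = 37.70 rad/s
X_L = ωL = 5.65 Ω
Parallel: admittances add. Y = 1/R + 1/(jωL)
Y = (0.0223 − j0.177) S
|Y| = 0.178 S → |Z| = 1/|Y| = 5.61 Ω, ∠Z = −∠Y = 82.8°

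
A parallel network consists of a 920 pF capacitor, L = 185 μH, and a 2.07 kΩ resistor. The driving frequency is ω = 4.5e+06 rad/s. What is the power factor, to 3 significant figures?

X_L = ωL = 832 Ω
X_C = 1/(ωC) = 242 Ω
Parallel: admittances add. Y = 1/R + 1/(jωL) + jωC
Y = (0.000483 + j0.00294) S
|Y| = 0.00298 S → |Z| = 1/|Y| = 336 Ω, ∠Z = −∠Y = -80.7°
cos φ = cos(-80.7°) = 0.162

0.162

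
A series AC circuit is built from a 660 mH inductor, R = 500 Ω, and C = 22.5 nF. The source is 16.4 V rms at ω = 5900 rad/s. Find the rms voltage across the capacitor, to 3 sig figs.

X_L = ωL = 3890 Ω
X_C = 1/(ωC) = 7530 Ω
Net reactance X = X_L − X_C = -3640 Ω
Z = 500 − j3640 Ω
|Z| = √(500² + 3640²) = 3670 Ω
I = V/|Z| = 4.46 mA
V_C = I·|Z_C| = 0.00446 × 7530 = 33.6 V

33.6 V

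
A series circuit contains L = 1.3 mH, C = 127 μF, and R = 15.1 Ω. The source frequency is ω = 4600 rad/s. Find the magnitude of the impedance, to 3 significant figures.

15.7 Ω

X_L = ωL = 5.98 Ω
X_C = 1/(ωC) = 1.71 Ω
Net reactance X = X_L − X_C = 4.27 Ω
Z = 15.1 + j4.27 Ω
|Z| = √(15.1² + 4.27²) = 15.7 Ω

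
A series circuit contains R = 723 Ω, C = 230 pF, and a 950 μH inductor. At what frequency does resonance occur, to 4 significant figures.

340.5 kHz

ω₀ = 1/√(LC) = 1/√(0.00095 × 2.3e-10) = 2.139e+06 rad/s
f₀ = ω₀/(2π) = 340.5 kHz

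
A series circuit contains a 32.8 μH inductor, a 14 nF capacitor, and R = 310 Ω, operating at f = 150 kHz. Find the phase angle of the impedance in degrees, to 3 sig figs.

ω = 2πf = 942500 rad/s
X_L = ωL = 30.9 Ω
X_C = 1/(ωC) = 75.8 Ω
Net reactance X = X_L − X_C = -44.9 Ω
Z = 310 − j44.9 Ω
|Z| = √(310² + 44.9²) = 313 Ω
∠Z = arctan(-44.9/310) = -8.24°

-8.24°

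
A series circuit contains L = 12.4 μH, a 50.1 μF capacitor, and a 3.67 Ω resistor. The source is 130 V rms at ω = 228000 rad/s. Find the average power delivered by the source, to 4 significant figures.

X_L = ωL = 2.827 Ω
X_C = 1/(ωC) = 0.08754 Ω
Net reactance X = X_L − X_C = 2.740 Ω
Z = 3.670 + j2.740 Ω
|Z| = √(3.670² + 2.740²) = 4.580 Ω
∠Z = arctan(2.740/3.670) = 36.74°
I = V/|Z| = 28.39 A
P = VI cos φ = 130 × 28.39 × cos(36.74°) = 2.957 kW

2.957 kW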